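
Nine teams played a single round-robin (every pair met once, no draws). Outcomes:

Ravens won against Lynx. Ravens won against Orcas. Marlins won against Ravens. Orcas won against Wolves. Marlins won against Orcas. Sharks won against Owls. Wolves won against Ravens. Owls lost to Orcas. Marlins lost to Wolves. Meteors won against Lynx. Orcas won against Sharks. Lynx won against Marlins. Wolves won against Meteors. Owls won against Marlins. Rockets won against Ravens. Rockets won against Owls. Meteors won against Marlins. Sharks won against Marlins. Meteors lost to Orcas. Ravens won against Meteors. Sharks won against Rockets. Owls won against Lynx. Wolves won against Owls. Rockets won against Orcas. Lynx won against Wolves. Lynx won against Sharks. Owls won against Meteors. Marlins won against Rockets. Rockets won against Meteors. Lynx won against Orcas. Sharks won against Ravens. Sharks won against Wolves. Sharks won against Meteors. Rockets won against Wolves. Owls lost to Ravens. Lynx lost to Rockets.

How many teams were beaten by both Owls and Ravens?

Owls beat: Marlins, Lynx, Meteors.
Ravens beat: Orcas, Lynx, Meteors, Owls.
Both beat: Lynx, Meteors — 2.

2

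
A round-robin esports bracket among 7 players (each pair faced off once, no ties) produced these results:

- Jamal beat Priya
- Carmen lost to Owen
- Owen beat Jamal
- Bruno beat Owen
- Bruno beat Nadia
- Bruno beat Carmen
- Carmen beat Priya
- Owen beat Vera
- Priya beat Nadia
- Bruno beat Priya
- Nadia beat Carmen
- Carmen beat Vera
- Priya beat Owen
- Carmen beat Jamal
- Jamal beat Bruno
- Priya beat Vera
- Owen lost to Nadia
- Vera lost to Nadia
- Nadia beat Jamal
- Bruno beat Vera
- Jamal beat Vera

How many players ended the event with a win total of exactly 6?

0

Win totals: Bruno 5, Carmen 3, Vera 0, Jamal 3, Nadia 4, Priya 3, Owen 3.
No player has exactly 6 wins.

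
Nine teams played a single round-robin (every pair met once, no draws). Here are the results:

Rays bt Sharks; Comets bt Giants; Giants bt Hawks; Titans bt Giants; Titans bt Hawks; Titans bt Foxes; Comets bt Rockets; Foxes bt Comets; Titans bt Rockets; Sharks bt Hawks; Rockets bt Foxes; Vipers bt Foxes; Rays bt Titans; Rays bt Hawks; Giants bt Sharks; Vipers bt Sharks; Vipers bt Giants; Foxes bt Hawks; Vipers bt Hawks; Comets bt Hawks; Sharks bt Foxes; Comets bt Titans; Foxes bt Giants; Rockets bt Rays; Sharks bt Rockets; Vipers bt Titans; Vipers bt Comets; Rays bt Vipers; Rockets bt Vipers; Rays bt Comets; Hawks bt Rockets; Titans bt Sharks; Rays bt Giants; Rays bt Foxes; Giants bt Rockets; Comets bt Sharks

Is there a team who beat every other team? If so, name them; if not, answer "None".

None

Highest win total is Rays with 7 (out of 8 possible).
Rays lost to Rockets, so no team went undefeated.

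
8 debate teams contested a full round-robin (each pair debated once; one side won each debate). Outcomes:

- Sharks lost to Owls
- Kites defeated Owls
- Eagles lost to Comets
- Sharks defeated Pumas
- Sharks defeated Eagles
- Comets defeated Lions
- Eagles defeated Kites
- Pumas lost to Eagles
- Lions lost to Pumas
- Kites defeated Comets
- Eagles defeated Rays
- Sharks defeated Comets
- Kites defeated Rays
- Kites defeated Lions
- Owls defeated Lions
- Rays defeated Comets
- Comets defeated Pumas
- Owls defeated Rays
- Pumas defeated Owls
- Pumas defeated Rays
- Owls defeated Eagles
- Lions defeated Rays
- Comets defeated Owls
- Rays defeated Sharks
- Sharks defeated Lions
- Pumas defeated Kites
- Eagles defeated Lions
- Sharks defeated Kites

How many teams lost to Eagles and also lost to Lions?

Eagles beat: Pumas, Kites, Lions, Rays.
Lions beat: Rays.
Both beat: Rays — 1.

1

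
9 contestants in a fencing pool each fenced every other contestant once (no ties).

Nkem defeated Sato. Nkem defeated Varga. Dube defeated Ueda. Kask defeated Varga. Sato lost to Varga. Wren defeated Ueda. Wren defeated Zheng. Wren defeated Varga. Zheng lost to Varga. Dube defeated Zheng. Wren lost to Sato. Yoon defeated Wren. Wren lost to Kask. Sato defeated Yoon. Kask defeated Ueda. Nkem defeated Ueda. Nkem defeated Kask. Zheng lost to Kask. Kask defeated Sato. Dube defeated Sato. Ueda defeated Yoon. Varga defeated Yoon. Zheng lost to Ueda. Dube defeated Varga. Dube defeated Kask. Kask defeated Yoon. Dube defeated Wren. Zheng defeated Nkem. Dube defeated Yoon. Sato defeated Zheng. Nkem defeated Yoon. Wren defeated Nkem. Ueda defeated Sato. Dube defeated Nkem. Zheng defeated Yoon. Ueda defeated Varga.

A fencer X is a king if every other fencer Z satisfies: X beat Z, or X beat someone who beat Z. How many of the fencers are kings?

Kask cannot reach Dube in two steps.
Zheng cannot reach Dube in two steps.
Dube reaches everyone (king).
Sato cannot reach Kask, Dube in two steps.
Ueda cannot reach Kask, Dube in two steps.
Nkem cannot reach Dube in two steps.
Varga cannot reach Kask, Dube, Ueda in two steps.
Wren cannot reach Dube in two steps.
Yoon cannot reach Kask, Dube, Sato in two steps.
Kings: Dube — 1.

1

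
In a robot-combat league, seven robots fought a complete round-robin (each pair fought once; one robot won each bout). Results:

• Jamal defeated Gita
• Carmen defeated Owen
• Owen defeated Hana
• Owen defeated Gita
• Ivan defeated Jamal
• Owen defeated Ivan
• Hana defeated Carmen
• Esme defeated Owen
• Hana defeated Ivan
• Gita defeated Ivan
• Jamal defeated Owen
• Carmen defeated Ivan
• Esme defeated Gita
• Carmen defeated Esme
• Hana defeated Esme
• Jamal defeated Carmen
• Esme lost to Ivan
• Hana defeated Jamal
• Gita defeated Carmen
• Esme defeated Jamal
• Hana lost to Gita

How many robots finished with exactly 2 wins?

1

Win totals: Ivan 2, Owen 3, Jamal 3, Esme 3, Hana 4, Carmen 3, Gita 3.
Exactly 2: Ivan — 1 robot.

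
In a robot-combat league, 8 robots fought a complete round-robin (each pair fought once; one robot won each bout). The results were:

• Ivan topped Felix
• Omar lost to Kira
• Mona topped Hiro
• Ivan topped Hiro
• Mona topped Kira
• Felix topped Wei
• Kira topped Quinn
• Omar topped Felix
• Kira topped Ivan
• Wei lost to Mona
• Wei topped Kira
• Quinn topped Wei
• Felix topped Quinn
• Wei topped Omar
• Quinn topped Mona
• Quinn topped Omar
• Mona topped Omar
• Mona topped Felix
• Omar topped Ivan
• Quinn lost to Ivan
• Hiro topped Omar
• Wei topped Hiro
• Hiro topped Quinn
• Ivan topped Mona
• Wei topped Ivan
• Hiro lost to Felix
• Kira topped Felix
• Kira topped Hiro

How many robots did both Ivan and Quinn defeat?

1

Ivan beat: Mona, Quinn, Hiro, Felix.
Quinn beat: Wei, Mona, Omar.
Both beat: Mona — 1.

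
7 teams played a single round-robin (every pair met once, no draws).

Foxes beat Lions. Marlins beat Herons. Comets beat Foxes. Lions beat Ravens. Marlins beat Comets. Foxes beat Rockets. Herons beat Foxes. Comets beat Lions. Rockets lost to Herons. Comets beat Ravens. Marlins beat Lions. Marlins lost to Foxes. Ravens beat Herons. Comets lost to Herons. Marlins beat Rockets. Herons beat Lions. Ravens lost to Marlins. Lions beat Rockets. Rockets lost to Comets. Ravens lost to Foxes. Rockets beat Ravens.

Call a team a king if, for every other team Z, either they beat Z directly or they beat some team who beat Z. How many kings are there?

Ravens cannot reach Marlins in two steps.
Rockets cannot reach Foxes, Lions, Comets, Marlins in two steps.
Foxes reaches everyone (king).
Lions cannot reach Foxes, Comets, Marlins in two steps.
Comets reaches everyone (king).
Marlins reaches everyone (king).
Herons reaches everyone (king).
Kings: Foxes, Comets, Marlins, Herons — 4.

4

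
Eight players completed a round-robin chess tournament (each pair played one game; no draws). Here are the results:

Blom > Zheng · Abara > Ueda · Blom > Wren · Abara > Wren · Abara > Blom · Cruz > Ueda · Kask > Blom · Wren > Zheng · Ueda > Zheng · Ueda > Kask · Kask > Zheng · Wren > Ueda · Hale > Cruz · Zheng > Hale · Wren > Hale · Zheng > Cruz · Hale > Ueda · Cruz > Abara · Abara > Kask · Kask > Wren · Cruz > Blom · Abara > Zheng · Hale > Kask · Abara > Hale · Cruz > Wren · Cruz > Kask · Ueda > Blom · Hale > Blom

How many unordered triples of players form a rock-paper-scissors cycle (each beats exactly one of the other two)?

14

Win totals: Hale 4, Wren 3, Kask 3, Ueda 3, Cruz 5, Zheng 2, Blom 2, Abara 6.
A player with w wins dominates both others in C(w,2) triples; summing gives 6 + 3 + 3 + 3 + 10 + 1 + 1 + 15 = 42 transitive triples.
Total triples C(8,3) = 56, so cyclic triples = 56 − 42 = 14.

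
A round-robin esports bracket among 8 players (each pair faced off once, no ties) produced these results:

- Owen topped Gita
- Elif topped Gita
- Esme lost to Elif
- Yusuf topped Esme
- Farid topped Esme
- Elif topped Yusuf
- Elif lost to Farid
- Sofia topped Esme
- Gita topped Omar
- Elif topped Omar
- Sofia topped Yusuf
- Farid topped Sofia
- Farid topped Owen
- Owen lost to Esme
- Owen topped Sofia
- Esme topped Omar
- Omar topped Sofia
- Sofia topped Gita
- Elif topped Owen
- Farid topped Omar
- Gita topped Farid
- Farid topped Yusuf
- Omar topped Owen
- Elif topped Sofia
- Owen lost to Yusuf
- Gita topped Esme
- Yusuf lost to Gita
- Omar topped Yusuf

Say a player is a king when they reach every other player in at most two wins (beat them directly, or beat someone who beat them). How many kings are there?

Yusuf cannot reach Elif, Farid in two steps.
Sofia cannot reach Elif in two steps.
Owen cannot reach Elif in two steps.
Elif reaches everyone (king).
Omar cannot reach Elif, Farid in two steps.
Esme cannot reach Elif, Farid in two steps.
Gita reaches everyone (king).
Farid reaches everyone (king).
Kings: Elif, Gita, Farid — 3.

3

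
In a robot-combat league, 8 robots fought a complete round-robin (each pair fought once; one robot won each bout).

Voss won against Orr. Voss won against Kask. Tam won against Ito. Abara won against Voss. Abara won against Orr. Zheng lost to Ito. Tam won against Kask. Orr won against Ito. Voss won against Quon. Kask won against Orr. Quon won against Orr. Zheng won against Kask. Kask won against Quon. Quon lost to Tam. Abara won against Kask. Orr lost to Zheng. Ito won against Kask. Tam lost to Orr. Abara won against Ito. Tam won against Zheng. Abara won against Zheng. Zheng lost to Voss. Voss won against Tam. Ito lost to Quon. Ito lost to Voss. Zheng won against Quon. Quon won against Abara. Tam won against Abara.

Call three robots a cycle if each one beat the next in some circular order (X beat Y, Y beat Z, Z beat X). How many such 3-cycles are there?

12

Win totals: Zheng 3, Ito 2, Tam 5, Quon 3, Orr 2, Kask 2, Voss 6, Abara 5.
A robot with w wins dominates both others in C(w,2) triples; summing gives 3 + 1 + 10 + 3 + 1 + 1 + 15 + 10 = 44 transitive triples.
Total triples C(8,3) = 56, so cyclic triples = 56 − 44 = 12.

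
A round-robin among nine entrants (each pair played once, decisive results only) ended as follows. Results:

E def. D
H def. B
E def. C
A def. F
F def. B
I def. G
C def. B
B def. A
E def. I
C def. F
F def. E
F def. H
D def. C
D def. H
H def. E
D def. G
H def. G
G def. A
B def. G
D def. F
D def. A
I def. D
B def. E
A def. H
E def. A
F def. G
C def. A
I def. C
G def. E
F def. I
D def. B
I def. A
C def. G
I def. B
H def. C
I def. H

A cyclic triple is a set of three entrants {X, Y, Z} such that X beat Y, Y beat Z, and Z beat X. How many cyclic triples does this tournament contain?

21

Win totals: A 2, B 3, C 4, D 6, E 4, F 5, G 2, H 4, I 6.
An entrant with w wins dominates both others in C(w,2) triples; summing gives 1 + 3 + 6 + 15 + 6 + 10 + 1 + 6 + 15 = 63 transitive triples.
Total triples C(9,3) = 84, so cyclic triples = 84 − 63 = 21.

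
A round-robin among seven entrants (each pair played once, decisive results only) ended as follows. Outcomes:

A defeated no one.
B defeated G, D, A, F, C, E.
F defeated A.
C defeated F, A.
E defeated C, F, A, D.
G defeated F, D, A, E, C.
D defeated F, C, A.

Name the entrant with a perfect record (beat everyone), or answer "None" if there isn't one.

B has 6 wins out of 6 opponents — a perfect record.

B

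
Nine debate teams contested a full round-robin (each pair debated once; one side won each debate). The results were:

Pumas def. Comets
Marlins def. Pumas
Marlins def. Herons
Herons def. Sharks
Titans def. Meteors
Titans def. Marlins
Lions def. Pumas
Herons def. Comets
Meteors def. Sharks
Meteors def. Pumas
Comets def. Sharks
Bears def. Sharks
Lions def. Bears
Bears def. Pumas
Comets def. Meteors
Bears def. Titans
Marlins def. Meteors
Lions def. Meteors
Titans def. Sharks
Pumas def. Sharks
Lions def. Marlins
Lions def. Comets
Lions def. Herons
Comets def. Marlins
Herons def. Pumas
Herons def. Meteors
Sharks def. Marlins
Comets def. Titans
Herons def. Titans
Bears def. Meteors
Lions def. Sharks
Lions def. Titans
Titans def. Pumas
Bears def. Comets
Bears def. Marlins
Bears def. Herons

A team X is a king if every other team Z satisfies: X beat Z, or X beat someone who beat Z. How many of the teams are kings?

Herons cannot reach Lions, Bears in two steps.
Lions reaches everyone (king).
Bears cannot reach Lions in two steps.
Pumas cannot reach Herons, Lions, Bears in two steps.
Meteors cannot reach Herons, Lions, Bears, Titans in two steps.
Sharks cannot reach Lions, Bears, Titans, Comets in two steps.
Marlins cannot reach Lions, Bears in two steps.
Titans cannot reach Lions, Bears in two steps.
Comets cannot reach Lions, Bears in two steps.
Kings: Lions — 1.

1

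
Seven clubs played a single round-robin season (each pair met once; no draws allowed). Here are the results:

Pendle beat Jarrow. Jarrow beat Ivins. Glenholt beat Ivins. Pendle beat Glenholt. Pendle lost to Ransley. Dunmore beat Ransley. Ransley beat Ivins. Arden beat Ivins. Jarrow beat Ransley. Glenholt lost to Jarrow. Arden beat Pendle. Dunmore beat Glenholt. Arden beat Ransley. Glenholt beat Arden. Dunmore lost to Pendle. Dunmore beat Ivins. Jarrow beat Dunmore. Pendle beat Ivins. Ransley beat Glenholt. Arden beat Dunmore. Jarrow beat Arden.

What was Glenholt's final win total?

Glenholt's results: beat Ivins, Arden; lost to Jarrow, Dunmore, Ransley, Pendle.
That is 2 wins.

2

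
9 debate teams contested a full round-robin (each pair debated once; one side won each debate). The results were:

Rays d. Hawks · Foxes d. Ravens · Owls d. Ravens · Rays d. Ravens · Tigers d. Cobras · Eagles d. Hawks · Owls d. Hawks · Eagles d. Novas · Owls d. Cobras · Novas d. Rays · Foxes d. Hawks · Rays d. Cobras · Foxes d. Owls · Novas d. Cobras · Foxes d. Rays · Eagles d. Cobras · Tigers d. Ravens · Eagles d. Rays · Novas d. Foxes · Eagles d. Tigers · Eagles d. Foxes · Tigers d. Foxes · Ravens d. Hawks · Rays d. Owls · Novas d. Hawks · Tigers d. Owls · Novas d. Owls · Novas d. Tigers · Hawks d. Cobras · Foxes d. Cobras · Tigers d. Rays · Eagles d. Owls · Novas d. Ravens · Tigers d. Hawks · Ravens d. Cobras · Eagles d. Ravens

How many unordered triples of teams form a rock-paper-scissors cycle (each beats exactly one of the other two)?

0

Win totals: Novas 7, Owls 3, Tigers 6, Foxes 5, Eagles 8, Ravens 2, Rays 4, Cobras 0, Hawks 1.
A team with w wins dominates both others in C(w,2) triples; summing gives 21 + 3 + 15 + 10 + 28 + 1 + 6 + 0 + 0 = 84 transitive triples.
Total triples C(9,3) = 84, so cyclic triples = 84 − 84 = 0.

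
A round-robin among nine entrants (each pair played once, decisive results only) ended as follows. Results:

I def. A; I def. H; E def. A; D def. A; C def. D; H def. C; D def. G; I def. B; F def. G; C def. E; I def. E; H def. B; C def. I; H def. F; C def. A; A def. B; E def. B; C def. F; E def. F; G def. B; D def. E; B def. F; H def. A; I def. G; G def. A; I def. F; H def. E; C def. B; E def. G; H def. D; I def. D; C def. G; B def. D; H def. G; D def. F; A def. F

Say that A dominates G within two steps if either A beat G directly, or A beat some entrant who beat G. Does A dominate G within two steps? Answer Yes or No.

Yes

A did not beat G directly.
A beat B, F. Of those, F beat G.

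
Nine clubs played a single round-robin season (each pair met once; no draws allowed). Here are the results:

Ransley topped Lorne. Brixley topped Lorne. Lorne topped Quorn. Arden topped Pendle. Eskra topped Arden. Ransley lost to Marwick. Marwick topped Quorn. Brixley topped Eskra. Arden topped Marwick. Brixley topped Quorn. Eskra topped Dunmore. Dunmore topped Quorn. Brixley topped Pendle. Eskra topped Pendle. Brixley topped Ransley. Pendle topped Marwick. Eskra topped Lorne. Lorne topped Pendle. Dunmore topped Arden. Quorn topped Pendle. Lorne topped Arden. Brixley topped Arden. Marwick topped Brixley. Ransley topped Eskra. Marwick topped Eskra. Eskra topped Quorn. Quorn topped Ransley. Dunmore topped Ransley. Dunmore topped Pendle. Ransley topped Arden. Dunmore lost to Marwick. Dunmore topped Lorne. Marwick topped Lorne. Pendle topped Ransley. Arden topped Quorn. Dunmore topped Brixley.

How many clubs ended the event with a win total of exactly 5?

1

Win totals: Dunmore 6, Marwick 6, Eskra 5, Quorn 2, Pendle 2, Lorne 3, Brixley 6, Arden 3, Ransley 3.
Exactly 5: Eskra — 1 club.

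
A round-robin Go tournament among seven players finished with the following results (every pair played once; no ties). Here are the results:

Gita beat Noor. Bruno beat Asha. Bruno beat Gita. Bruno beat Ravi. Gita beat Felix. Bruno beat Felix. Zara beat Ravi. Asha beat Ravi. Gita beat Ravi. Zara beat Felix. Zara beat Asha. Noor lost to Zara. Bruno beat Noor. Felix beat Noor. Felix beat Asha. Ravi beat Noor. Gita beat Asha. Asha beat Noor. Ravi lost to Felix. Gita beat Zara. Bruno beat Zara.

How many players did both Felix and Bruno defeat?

3

Felix beat: Noor, Ravi, Asha.
Bruno beat: Noor, Zara, Felix, Ravi, Gita, Asha.
Both beat: Noor, Ravi, Asha — 3.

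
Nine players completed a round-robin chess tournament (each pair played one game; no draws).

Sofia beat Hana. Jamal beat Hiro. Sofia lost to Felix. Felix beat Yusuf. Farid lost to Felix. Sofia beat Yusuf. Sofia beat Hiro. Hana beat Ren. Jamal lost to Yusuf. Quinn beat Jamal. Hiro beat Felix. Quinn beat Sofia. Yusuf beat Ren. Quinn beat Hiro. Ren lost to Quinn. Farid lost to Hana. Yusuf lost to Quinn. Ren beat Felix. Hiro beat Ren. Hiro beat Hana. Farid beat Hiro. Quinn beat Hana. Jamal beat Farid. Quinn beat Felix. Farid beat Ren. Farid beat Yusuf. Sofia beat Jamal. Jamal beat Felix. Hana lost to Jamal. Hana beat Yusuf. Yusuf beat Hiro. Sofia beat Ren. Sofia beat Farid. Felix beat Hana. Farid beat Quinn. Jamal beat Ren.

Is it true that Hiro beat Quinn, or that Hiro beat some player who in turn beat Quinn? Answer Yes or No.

Hiro did not beat Quinn directly.
Hiro beat Hana, Ren, Felix, but each of them lost to Quinn. No two-step path.

No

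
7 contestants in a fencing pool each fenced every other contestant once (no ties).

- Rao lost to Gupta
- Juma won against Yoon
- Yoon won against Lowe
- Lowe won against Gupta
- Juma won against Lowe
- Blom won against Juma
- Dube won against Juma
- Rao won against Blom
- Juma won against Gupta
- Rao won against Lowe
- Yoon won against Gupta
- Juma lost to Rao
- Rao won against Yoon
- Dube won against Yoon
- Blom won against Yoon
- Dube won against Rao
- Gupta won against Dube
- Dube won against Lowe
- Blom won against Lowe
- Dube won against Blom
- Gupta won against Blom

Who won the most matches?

Win totals: Yoon 2, Gupta 3, Lowe 1, Blom 3, Dube 5, Rao 4, Juma 3.
Dube leads with 5 wins (next highest: 4).

Dube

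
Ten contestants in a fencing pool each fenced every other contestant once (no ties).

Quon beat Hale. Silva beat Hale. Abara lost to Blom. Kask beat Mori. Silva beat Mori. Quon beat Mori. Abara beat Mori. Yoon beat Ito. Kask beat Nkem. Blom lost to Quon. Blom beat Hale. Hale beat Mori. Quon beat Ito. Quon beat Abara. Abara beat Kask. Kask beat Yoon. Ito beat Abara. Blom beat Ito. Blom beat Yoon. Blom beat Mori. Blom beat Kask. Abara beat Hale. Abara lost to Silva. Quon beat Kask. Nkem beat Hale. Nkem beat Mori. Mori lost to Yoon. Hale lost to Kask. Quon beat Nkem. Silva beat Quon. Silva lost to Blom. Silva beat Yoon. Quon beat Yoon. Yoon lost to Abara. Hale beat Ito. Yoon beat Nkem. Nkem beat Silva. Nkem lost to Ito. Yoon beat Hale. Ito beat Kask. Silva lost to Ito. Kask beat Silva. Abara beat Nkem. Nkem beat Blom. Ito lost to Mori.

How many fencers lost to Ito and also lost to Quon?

3

Ito beat: Nkem, Abara, Silva, Kask.
Quon beat: Nkem, Blom, Abara, Ito, Kask, Mori, Hale, Yoon.
Both beat: Nkem, Abara, Kask — 3.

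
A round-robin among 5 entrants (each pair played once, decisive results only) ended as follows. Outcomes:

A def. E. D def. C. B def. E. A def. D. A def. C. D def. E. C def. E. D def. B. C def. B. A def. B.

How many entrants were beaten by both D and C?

2

D beat: B, C, E.
C beat: B, E.
Both beat: B, E — 2.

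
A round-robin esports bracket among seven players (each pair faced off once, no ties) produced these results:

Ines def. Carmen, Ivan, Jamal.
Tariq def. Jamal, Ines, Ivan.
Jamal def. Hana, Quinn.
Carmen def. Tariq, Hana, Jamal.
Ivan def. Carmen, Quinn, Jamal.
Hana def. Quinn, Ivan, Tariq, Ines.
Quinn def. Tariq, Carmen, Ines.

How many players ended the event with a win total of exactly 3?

Win totals: Hana 4, Ivan 3, Quinn 3, Jamal 2, Tariq 3, Carmen 3, Ines 3.
Exactly 3: Ivan, Quinn, Tariq, Carmen, Ines — 5 players.

5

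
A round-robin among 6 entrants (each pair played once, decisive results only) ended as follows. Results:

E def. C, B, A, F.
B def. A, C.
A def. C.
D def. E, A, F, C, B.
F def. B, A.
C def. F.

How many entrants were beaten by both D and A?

D beat: A, B, C, E, F.
A beat: C.
Both beat: C — 1.

1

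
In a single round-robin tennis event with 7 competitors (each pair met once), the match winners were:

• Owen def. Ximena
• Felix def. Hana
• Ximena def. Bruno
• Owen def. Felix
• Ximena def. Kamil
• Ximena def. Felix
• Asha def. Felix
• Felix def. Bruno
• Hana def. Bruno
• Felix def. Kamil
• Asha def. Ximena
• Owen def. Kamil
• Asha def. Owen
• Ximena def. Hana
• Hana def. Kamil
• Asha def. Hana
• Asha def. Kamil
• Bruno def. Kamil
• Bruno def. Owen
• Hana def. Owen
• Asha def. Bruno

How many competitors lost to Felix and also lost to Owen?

Felix beat: Hana, Kamil, Bruno.
Owen beat: Felix, Ximena, Kamil.
Both beat: Kamil — 1.

1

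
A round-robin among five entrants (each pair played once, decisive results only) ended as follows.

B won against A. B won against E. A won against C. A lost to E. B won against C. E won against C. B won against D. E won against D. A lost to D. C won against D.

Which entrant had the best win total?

B

Win totals: A 1, B 4, C 1, D 1, E 3.
B leads with 4 wins (next highest: 3).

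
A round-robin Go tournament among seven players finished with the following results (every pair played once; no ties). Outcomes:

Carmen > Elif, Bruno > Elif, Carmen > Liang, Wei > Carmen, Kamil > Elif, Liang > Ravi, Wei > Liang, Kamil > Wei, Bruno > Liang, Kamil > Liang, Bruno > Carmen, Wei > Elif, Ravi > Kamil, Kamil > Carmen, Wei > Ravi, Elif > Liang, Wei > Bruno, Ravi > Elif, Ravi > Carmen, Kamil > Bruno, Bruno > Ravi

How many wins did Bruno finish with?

4

Bruno's results: beat Carmen, Ravi, Liang, Elif; lost to Wei, Kamil.
That is 4 wins.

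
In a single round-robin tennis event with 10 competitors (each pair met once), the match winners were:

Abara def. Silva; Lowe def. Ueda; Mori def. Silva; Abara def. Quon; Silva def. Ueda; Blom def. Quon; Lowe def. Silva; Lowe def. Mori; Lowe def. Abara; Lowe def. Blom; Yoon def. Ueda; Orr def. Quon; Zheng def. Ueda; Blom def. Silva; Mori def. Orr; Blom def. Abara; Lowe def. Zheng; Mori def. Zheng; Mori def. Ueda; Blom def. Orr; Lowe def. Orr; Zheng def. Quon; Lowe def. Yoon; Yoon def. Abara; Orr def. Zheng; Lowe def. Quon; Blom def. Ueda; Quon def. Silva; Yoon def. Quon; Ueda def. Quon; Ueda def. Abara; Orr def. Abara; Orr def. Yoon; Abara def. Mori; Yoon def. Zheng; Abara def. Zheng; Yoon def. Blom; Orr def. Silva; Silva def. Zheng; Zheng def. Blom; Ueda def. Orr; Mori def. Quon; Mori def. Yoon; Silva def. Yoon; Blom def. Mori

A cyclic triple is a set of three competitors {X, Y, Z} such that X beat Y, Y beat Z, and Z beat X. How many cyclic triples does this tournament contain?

Win totals: Yoon 5, Abara 4, Ueda 3, Quon 1, Lowe 9, Zheng 3, Mori 6, Blom 6, Silva 3, Orr 5.
A competitor with w wins dominates both others in C(w,2) triples; summing gives 10 + 6 + 3 + 0 + 36 + 3 + 15 + 15 + 3 + 10 = 101 transitive triples.
Total triples C(10,3) = 120, so cyclic triples = 120 − 101 = 19.

19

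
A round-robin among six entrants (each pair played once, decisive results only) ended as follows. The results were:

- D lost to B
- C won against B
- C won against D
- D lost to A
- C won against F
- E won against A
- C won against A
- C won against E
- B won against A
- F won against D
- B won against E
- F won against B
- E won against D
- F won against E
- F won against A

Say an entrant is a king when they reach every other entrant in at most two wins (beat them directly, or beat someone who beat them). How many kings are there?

1

A cannot reach B, C, E, F in two steps.
B cannot reach C, F in two steps.
C reaches everyone (king).
D cannot reach A, B, C, E, F in two steps.
E cannot reach B, C, F in two steps.
F cannot reach C in two steps.
Kings: C — 1.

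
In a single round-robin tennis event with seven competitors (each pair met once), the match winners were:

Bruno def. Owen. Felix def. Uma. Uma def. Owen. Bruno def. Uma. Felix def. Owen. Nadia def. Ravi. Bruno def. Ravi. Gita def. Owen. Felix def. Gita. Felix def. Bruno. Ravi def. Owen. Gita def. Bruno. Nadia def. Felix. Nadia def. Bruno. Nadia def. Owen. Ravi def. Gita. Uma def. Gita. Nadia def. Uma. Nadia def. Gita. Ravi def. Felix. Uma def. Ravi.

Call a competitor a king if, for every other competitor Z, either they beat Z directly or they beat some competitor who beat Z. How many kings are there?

Uma cannot reach Nadia in two steps.
Gita cannot reach Nadia, Felix in two steps.
Owen cannot reach Uma, Gita, Nadia, Bruno, Felix, Ravi in two steps.
Nadia reaches everyone (king).
Bruno cannot reach Nadia in two steps.
Felix cannot reach Nadia in two steps.
Ravi cannot reach Nadia in two steps.
Kings: Nadia — 1.

1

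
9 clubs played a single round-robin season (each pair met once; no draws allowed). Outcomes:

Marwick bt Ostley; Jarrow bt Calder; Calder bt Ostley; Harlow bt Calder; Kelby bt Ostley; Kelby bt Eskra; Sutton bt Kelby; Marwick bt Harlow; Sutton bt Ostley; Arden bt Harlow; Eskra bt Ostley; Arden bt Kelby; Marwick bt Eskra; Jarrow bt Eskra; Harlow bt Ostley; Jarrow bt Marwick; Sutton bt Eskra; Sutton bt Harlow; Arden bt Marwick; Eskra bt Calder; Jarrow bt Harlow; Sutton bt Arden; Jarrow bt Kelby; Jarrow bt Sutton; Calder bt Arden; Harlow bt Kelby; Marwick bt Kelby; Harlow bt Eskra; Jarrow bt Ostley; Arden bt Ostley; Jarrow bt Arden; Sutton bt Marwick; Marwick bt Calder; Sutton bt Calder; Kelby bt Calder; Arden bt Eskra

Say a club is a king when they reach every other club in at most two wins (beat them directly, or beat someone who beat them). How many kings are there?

1

Arden cannot reach Sutton, Jarrow in two steps.
Harlow cannot reach Sutton, Marwick, Jarrow in two steps.
Ostley cannot reach Arden, Harlow, Sutton, Marwick, Calder, Eskra, Jarrow, Kelby in two steps.
Sutton cannot reach Jarrow in two steps.
Marwick cannot reach Sutton, Jarrow in two steps.
Calder cannot reach Sutton, Jarrow in two steps.
Eskra cannot reach Harlow, Sutton, Marwick, Jarrow, Kelby in two steps.
Jarrow reaches everyone (king).
Kelby cannot reach Harlow, Sutton, Marwick, Jarrow in two steps.
Kings: Jarrow — 1.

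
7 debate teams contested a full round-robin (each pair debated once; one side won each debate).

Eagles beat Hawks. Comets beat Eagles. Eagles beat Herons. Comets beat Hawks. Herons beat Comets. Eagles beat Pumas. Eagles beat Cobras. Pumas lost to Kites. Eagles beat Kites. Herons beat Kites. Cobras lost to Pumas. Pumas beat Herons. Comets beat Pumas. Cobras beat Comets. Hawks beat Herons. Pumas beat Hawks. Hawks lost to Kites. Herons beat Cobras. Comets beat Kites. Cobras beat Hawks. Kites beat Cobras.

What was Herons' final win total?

Herons' results: beat Kites, Cobras, Comets; lost to Hawks, Eagles, Pumas.
That is 3 wins.

3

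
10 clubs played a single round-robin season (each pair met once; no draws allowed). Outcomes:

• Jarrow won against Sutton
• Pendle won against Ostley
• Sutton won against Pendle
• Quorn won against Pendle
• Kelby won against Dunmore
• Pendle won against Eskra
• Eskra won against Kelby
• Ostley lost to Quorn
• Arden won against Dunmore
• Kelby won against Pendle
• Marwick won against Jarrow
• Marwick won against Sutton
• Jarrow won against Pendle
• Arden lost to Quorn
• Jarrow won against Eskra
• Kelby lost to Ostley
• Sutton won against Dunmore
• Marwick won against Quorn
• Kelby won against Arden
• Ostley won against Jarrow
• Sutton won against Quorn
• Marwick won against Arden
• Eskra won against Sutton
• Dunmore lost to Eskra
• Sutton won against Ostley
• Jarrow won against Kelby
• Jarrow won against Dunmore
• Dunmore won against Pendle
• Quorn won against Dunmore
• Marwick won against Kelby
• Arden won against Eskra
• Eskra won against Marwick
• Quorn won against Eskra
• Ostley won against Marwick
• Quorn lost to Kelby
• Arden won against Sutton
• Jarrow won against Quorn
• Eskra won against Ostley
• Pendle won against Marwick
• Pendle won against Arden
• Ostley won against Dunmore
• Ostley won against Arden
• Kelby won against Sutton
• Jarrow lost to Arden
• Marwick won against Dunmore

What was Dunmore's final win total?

1

Dunmore's results: beat Pendle; lost to Eskra, Quorn, Jarrow, Ostley, Arden, Marwick, Sutton, Kelby.
That is 1 win.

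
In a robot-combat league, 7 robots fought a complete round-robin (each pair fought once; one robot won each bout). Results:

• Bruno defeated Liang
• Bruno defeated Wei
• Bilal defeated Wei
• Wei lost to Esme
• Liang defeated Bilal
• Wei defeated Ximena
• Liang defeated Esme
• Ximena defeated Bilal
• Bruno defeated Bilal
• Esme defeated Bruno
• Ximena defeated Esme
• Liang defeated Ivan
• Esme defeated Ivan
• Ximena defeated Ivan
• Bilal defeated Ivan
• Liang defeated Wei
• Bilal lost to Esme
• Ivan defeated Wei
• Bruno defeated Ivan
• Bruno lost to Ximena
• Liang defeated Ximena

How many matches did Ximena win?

4

Ximena's results: beat Bilal, Bruno, Ivan, Esme; lost to Wei, Liang.
That is 4 wins.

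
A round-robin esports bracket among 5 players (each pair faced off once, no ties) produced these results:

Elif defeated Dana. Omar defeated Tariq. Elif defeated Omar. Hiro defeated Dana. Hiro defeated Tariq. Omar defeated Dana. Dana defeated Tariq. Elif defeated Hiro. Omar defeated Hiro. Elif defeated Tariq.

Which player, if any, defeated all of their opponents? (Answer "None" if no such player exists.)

Elif has 4 wins out of 4 opponents — a perfect record.

Elif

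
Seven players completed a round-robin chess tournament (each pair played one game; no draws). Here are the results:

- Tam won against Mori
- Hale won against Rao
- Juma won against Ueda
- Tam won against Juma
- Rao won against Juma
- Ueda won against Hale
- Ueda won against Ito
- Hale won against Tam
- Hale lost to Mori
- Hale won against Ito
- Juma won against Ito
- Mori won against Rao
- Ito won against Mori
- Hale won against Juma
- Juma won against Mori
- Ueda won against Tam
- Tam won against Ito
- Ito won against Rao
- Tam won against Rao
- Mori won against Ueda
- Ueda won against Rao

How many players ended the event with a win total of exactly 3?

Win totals: Rao 1, Ito 2, Juma 3, Tam 4, Mori 3, Hale 4, Ueda 4.
Exactly 3: Juma, Mori — 2 players.

2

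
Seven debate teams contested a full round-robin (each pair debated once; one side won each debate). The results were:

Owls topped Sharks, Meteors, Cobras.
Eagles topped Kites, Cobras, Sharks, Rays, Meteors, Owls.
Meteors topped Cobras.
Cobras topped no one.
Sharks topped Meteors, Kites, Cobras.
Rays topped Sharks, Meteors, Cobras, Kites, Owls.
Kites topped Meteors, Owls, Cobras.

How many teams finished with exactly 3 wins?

Win totals: Meteors 1, Cobras 0, Rays 5, Kites 3, Eagles 6, Sharks 3, Owls 3.
Exactly 3: Kites, Sharks, Owls — 3 teams.

3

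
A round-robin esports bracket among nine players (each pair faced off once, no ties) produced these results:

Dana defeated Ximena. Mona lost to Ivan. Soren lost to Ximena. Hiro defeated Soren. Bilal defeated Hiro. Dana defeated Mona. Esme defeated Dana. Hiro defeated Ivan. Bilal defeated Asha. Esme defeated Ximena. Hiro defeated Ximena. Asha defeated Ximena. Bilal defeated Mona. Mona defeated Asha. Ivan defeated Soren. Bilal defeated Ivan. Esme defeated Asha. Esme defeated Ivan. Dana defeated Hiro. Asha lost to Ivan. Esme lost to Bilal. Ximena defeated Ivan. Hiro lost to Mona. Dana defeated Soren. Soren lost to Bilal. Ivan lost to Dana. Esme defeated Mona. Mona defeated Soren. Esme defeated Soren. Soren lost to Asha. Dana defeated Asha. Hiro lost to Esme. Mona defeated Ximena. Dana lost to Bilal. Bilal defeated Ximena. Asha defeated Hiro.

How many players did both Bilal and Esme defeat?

Bilal beat: Asha, Esme, Ivan, Ximena, Mona, Dana, Soren, Hiro.
Esme beat: Asha, Ivan, Ximena, Mona, Dana, Soren, Hiro.
Both beat: Asha, Ivan, Ximena, Mona, Dana, Soren, Hiro — 7.

7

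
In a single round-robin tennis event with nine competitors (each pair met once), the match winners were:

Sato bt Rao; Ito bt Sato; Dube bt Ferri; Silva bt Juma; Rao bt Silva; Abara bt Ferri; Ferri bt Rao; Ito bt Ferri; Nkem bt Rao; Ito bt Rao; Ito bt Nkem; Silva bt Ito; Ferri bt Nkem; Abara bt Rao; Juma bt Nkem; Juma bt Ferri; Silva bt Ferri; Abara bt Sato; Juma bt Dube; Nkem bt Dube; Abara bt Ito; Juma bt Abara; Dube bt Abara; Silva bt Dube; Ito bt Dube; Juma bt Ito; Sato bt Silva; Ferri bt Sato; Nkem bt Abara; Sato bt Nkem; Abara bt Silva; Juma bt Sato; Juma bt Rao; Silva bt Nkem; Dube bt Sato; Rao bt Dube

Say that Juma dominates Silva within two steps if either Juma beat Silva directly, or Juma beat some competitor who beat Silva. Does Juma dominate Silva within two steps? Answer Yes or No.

Juma did not beat Silva directly.
Juma beat Rao, Ferri, Abara, Ito, Nkem, Sato, Dube. Of those, Rao beat Silva.

Yes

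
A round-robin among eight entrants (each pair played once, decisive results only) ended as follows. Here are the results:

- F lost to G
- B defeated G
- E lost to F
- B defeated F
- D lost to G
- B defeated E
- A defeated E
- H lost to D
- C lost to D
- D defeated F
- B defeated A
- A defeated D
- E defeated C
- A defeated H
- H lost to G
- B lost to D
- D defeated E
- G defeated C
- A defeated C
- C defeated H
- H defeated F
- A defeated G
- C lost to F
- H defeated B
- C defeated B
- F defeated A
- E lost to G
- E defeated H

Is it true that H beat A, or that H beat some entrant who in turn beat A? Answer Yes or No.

H did not beat A directly.
H beat B, F. Of those, B beat A.

Yes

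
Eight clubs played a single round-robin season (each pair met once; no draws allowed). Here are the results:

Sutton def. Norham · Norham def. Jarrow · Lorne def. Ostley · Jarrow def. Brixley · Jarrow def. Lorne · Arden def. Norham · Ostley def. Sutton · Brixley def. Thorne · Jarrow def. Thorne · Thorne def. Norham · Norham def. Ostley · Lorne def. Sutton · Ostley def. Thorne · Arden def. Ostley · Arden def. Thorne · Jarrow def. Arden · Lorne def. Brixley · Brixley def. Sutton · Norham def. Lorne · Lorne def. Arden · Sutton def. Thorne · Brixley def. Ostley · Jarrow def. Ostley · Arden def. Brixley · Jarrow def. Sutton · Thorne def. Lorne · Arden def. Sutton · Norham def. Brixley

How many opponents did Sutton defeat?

Sutton's results: beat Norham, Thorne; lost to Lorne, Jarrow, Ostley, Brixley, Arden.
That is 2 wins.

2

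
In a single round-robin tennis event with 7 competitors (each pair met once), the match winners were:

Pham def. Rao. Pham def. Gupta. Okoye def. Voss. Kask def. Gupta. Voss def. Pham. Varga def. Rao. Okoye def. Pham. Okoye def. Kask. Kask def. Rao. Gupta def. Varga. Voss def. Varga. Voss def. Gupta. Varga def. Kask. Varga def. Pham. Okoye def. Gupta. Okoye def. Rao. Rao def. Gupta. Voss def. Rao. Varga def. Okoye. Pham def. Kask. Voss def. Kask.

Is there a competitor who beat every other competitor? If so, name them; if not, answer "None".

None

Highest win total is Voss with 5 (out of 6 possible).
Voss lost to Okoye, so no competitor went undefeated.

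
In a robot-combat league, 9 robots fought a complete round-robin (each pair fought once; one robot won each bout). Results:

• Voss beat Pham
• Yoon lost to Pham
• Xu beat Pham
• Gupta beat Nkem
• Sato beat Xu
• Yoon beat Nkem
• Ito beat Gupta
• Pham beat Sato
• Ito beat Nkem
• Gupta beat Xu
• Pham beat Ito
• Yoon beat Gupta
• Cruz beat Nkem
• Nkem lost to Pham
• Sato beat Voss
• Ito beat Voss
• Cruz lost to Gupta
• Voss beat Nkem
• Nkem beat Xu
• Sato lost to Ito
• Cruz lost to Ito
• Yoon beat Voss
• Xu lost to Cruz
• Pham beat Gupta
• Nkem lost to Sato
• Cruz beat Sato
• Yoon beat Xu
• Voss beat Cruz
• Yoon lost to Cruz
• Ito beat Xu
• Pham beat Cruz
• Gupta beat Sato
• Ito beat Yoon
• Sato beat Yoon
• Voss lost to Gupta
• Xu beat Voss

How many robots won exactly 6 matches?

Win totals: Ito 7, Xu 2, Sato 4, Gupta 5, Nkem 1, Yoon 4, Voss 3, Pham 6, Cruz 4.
Exactly 6: Pham — 1 robot.

1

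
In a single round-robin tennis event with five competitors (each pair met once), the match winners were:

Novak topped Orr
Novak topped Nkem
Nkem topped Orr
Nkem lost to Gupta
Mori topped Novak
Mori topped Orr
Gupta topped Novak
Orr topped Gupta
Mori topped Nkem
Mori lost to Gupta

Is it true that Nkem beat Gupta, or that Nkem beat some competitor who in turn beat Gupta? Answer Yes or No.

Yes

Nkem did not beat Gupta directly.
Nkem beat Orr. Of those, Orr beat Gupta.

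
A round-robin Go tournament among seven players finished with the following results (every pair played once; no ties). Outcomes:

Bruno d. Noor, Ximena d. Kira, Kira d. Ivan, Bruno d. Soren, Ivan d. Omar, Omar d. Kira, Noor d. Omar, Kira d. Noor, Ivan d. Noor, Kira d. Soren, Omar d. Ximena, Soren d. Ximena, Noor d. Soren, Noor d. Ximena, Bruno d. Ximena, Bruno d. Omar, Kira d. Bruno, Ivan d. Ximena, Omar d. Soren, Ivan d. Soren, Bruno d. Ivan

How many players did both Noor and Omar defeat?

2

Noor beat: Soren, Ximena, Omar.
Omar beat: Kira, Soren, Ximena.
Both beat: Soren, Ximena — 2.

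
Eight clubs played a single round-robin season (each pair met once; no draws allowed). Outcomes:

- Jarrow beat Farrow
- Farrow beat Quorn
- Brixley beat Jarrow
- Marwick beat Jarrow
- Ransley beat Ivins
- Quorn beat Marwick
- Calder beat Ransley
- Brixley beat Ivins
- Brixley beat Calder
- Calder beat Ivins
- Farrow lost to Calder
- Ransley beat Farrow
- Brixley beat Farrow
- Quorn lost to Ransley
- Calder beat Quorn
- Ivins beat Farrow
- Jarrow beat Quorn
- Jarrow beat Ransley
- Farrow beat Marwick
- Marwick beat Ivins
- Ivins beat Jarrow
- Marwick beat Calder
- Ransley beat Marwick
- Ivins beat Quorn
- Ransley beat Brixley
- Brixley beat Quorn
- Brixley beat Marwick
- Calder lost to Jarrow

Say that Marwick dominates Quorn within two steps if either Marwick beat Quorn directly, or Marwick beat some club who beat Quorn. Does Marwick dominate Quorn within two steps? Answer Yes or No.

Yes

Marwick did not beat Quorn directly.
Marwick beat Ivins, Jarrow, Calder. Of those, Ivins beat Quorn.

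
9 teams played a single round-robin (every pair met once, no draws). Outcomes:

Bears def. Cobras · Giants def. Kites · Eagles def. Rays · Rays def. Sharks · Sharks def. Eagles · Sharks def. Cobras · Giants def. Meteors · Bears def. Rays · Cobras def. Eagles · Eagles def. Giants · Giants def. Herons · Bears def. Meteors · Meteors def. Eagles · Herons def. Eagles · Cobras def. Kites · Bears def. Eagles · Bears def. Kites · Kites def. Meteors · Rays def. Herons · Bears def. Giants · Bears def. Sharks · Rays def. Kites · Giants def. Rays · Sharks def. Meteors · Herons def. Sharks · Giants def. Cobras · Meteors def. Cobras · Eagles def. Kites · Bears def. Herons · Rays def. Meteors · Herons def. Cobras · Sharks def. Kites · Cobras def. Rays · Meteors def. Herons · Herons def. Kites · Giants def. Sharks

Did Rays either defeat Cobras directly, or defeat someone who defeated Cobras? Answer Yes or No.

Yes

Rays did not beat Cobras directly.
Rays beat Kites, Herons, Meteors, Sharks. Of those, Herons beat Cobras.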